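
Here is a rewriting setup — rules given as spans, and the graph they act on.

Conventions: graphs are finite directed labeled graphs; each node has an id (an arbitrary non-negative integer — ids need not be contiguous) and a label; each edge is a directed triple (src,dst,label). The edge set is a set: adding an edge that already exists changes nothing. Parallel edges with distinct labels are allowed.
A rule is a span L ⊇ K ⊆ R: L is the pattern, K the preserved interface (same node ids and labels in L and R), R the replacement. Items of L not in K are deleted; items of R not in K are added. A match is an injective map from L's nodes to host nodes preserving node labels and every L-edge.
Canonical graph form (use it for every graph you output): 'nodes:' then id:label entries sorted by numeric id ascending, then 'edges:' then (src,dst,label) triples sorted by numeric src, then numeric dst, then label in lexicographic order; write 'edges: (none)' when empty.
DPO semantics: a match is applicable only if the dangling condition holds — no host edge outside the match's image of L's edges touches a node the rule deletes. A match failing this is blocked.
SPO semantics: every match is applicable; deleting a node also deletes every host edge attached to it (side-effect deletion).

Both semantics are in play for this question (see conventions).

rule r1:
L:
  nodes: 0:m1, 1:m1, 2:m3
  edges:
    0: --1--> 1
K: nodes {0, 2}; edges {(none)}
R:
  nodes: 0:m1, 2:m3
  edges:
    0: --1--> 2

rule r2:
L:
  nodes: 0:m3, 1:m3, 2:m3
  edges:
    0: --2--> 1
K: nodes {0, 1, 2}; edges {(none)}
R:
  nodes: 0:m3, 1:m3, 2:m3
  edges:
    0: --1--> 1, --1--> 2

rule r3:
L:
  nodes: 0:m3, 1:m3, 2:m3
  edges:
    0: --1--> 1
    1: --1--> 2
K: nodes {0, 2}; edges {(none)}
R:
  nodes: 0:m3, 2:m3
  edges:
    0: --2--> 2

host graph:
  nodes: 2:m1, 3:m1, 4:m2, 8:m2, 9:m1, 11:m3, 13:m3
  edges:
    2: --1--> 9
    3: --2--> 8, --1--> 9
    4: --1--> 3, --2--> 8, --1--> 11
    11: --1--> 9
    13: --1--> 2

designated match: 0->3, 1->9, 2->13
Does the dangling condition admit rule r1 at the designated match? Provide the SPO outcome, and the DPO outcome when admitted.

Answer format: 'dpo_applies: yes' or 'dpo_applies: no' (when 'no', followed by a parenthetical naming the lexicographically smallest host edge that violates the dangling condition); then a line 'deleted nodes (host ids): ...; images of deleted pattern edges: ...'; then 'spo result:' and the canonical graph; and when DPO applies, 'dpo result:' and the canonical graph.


dpo_applies: no
(the rule deletes node 9, which keeps host edge (2,9,1) outside the match image — the dangling condition fails, DPO blocks; SPO proceeds and side-deletes such edges)
deleted nodes (host ids): 9; images of deleted pattern edges: (3,9,1)
spo result:
nodes: 2:m1, 3:m1, 4:m2, 8:m2, 11:m3, 13:m3
edges: (3,8,2); (3,13,1); (4,3,1); (4,8,2); (4,11,1); (13,2,1)


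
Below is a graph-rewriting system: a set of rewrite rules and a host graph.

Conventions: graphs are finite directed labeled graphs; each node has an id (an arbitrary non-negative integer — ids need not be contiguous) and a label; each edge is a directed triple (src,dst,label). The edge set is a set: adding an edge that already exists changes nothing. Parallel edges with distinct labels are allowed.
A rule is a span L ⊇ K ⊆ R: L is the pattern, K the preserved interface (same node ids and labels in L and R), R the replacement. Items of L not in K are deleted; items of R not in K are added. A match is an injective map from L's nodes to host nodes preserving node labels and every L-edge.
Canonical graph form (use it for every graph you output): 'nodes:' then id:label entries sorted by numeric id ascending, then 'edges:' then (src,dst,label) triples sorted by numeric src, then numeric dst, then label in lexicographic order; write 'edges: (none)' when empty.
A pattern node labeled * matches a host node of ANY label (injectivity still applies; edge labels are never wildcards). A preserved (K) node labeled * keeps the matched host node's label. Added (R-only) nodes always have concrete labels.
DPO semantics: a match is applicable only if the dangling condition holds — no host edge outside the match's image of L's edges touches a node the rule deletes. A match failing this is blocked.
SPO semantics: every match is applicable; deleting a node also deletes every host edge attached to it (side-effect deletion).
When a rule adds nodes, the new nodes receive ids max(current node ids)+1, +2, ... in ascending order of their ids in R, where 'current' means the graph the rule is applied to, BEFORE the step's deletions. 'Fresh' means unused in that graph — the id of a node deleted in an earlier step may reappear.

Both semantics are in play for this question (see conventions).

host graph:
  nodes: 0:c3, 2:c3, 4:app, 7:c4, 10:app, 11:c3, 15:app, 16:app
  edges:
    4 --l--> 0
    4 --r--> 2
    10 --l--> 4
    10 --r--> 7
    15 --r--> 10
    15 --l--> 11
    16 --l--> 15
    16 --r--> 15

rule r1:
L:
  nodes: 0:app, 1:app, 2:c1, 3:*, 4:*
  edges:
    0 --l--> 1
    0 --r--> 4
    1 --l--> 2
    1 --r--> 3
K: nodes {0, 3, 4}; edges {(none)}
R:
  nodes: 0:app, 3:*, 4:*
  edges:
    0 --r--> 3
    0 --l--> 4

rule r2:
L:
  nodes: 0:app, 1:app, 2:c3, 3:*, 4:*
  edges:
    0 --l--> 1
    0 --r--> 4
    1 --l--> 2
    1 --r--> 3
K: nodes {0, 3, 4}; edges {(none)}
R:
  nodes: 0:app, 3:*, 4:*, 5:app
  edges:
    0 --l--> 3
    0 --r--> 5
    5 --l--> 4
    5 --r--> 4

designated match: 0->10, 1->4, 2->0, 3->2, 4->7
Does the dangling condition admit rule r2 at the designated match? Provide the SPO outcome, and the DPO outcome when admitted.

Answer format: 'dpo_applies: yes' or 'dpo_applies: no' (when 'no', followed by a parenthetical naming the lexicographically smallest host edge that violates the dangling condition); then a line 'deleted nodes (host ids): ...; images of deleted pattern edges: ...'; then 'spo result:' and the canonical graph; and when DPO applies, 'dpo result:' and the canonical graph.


dpo_applies: yes
deleted nodes (host ids): 0, 4; images of deleted pattern edges: (4,0,l); (4,2,r); (10,4,l); (10,7,r)
spo result:
nodes: 2:c3, 7:c4, 10:app, 11:c3, 15:app, 16:app, 17:app
edges: (10,2,l); (10,17,r); (15,10,r); (15,11,l); (16,15,l); (16,15,r); (17,7,l); (17,7,r)
dpo result:
nodes: 2:c3, 7:c4, 10:app, 11:c3, 15:app, 16:app, 17:app
edges: (10,2,l); (10,17,r); (15,10,r); (15,11,l); (16,15,l); (16,15,r); (17,7,l); (17,7,r)


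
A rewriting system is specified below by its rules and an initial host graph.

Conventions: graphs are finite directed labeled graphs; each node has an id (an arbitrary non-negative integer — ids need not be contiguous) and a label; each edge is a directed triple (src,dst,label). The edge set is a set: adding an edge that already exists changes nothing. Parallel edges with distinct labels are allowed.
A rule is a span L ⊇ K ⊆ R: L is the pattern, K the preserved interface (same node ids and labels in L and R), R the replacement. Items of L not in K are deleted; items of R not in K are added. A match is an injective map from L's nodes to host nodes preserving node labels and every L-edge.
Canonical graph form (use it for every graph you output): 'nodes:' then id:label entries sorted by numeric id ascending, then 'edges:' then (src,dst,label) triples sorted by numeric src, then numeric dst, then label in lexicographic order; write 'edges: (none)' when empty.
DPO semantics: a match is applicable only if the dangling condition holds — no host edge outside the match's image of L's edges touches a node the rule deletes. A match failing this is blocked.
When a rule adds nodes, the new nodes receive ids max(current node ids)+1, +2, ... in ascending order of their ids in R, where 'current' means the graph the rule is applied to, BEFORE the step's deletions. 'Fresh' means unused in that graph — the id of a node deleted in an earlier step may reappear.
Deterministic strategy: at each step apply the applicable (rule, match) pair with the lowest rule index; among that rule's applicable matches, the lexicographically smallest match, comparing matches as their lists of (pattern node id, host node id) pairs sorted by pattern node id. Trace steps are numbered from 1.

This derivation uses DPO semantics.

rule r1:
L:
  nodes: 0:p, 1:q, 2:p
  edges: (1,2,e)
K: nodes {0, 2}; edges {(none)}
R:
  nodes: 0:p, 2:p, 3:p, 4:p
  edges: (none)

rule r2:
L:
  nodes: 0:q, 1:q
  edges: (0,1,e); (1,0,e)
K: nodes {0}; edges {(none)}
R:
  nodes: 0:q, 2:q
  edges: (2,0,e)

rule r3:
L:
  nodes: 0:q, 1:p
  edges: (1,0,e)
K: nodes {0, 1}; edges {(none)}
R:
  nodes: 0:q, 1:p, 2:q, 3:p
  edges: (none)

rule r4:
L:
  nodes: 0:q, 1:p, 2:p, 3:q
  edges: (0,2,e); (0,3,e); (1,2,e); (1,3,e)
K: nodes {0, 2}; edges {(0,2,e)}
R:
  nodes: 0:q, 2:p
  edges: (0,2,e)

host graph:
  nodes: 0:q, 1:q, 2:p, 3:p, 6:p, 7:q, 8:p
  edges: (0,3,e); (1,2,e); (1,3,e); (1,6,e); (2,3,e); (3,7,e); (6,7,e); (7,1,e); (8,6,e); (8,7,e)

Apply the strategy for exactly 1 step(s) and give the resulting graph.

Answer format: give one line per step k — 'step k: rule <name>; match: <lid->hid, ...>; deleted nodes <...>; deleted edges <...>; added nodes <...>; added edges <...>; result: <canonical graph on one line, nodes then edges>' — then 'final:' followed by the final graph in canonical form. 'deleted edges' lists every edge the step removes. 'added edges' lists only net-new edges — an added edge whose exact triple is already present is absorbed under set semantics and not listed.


step 1: rule r1; match: 0->2, 1->0, 2->3; deleted nodes 0; deleted edges (0,3,e); added nodes 9, 10; added edges (none); result: nodes: 1:q, 2:p, 3:p, 6:p, 7:q, 8:p, 9:p, 10:p edges: (1,2,e); (1,3,e); (1,6,e); (2,3,e); (3,7,e); (6,7,e); (7,1,e); (8,6,e); (8,7,e)
final:
nodes: 1:q, 2:p, 3:p, 6:p, 7:q, 8:p, 9:p, 10:p
edges: (1,2,e); (1,3,e); (1,6,e); (2,3,e); (3,7,e); (6,7,e); (7,1,e); (8,6,e); (8,7,e)


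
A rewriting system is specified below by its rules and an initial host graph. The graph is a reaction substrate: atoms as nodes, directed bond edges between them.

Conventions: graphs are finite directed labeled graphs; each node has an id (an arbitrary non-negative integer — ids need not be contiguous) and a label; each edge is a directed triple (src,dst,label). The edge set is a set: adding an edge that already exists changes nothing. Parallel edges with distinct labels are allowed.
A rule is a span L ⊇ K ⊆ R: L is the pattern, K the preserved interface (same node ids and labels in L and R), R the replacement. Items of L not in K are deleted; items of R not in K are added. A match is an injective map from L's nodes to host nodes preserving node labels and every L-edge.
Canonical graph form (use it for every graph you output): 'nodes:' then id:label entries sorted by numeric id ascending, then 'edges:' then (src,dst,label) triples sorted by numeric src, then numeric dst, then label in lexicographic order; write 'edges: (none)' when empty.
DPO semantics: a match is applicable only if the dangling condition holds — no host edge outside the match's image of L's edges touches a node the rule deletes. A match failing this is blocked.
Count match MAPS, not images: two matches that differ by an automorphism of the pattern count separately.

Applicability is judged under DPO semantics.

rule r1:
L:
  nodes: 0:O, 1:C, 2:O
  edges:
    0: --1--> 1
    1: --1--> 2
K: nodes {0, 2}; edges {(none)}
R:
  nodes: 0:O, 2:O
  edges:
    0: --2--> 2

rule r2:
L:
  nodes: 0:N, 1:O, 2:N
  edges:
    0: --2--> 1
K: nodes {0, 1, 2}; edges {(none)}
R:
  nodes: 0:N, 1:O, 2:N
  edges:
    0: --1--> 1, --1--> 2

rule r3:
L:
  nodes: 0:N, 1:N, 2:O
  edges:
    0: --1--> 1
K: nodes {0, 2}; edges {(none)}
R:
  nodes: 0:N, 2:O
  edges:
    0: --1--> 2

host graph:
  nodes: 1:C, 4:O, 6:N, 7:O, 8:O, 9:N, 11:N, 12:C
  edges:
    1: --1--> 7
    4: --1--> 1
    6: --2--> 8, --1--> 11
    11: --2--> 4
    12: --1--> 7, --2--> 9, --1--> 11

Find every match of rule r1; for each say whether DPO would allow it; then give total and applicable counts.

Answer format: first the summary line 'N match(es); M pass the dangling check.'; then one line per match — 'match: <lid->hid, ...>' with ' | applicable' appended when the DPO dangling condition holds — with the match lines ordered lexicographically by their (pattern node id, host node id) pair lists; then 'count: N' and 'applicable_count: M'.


1 match(es); 1 pass the dangling check.
match: 0->4, 1->1, 2->7 | applicable
count: 1
applicable_count: 1


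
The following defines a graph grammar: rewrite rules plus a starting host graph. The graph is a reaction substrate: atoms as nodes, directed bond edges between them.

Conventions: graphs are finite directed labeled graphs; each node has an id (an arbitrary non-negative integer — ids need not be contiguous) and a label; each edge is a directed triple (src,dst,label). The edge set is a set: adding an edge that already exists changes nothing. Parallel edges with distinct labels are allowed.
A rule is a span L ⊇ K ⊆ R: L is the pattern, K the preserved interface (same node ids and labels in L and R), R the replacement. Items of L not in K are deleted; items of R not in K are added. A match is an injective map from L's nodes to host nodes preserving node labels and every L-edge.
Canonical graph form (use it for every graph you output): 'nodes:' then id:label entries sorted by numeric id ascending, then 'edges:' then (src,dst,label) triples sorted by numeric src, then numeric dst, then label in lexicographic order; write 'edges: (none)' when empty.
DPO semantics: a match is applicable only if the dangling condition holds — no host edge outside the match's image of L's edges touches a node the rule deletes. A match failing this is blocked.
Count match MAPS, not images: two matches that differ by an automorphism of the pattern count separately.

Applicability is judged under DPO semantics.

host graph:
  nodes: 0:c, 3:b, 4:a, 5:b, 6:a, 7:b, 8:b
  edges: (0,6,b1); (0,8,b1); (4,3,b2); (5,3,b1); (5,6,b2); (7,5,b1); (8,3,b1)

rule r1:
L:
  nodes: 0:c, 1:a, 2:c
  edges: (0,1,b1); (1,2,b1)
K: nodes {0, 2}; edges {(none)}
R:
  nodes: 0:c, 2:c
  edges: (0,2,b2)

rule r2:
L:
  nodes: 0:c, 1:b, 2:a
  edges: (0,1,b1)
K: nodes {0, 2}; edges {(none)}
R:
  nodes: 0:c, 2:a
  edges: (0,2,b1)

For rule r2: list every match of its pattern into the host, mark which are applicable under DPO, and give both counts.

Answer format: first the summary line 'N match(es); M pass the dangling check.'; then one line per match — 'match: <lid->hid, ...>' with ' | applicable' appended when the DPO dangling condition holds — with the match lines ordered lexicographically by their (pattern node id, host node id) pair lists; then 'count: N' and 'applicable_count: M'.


2 match(es); 0 pass the dangling check.
match: 0->0, 1->8, 2->4
match: 0->0, 1->8, 2->6
count: 2
applicable_count: 0


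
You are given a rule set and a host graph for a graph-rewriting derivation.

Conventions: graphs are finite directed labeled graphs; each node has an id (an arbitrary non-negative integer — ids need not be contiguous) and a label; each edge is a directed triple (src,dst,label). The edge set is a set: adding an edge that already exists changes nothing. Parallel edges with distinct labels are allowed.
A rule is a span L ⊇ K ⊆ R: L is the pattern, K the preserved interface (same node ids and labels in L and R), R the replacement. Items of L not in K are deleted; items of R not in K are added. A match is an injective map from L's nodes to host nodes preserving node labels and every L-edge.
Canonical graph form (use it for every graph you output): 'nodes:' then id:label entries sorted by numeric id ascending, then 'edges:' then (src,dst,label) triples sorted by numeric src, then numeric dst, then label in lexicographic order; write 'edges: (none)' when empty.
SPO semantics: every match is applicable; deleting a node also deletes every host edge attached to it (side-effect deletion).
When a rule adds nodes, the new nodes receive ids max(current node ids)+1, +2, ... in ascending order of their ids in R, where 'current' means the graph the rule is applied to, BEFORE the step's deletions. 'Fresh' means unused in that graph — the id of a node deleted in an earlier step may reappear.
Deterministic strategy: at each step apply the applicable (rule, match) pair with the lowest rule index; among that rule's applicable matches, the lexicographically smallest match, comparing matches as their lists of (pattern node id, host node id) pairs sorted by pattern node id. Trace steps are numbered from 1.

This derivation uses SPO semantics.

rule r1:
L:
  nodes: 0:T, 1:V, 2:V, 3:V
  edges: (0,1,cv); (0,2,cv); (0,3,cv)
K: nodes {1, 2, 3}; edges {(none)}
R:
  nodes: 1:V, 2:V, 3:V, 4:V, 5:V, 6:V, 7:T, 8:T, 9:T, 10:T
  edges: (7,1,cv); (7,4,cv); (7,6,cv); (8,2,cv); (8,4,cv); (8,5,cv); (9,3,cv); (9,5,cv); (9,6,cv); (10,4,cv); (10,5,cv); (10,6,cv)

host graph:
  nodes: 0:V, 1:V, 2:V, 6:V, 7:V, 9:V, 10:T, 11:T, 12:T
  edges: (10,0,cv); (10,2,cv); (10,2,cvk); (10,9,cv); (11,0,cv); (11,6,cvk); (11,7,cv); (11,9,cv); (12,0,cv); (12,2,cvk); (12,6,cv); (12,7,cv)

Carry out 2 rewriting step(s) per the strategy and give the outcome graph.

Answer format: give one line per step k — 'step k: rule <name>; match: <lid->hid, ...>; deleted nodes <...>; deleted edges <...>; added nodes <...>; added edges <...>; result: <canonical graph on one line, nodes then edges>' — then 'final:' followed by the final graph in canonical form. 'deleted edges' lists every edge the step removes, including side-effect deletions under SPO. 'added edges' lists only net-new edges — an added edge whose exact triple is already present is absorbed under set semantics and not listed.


step 1: rule r1; match: 0->10, 1->0, 2->2, 3->9; deleted nodes 10; deleted edges (10,0,cv); (10,2,cv); (10,2,cvk); (10,9,cv); added nodes 13, 14, 15, 16, 17, 18, 19; added edges (16,0,cv); (16,13,cv); (16,15,cv); (17,2,cv); (17,13,cv); (17,14,cv); (18,9,cv); (18,14,cv); (18,15,cv); (19,13,cv); (19,14,cv); (19,15,cv); result: nodes: 0:V, 1:V, 2:V, 6:V, 7:V, 9:V, 11:T, 12:T, 13:V, 14:V, 15:V, 16:T, 17:T, 18:T, 19:T edges: (11,0,cv); (11,6,cvk); (11,7,cv); (11,9,cv); (12,0,cv); (12,2,cvk); (12,6,cv); (12,7,cv); (16,0,cv); (16,13,cv); (16,15,cv); (17,2,cv); (17,13,cv); (17,14,cv); (18,9,cv); (18,14,cv); (18,15,cv); (19,13,cv); (19,14,cv); (19,15,cv)
step 2: rule r1; match: 0->11, 1->0, 2->7, 3->9; deleted nodes 11; deleted edges (11,0,cv); (11,6,cvk); (11,7,cv); (11,9,cv); added nodes 20, 21, 22, 23, 24, 25, 26; added edges (23,0,cv); (23,20,cv); (23,22,cv); (24,7,cv); (24,20,cv); (24,21,cv); (25,9,cv); (25,21,cv); (25,22,cv); (26,20,cv); (26,21,cv); (26,22,cv); result: nodes: 0:V, 1:V, 2:V, 6:V, 7:V, 9:V, 12:T, 13:V, 14:V, 15:V, 16:T, 17:T, 18:T, 19:T, 20:V, 21:V, 22:V, 23:T, 24:T, 25:T, 26:T edges: (12,0,cv); (12,2,cvk); (12,6,cv); (12,7,cv); (16,0,cv); (16,13,cv); (16,15,cv); (17,2,cv); (17,13,cv); (17,14,cv); (18,9,cv); (18,14,cv); (18,15,cv); (19,13,cv); (19,14,cv); (19,15,cv); (23,0,cv); (23,20,cv); (23,22,cv); (24,7,cv); (24,20,cv); (24,21,cv); (25,9,cv); (25,21,cv); (25,22,cv); (26,20,cv); (26,21,cv); (26,22,cv)
final:
nodes: 0:V, 1:V, 2:V, 6:V, 7:V, 9:V, 12:T, 13:V, 14:V, 15:V, 16:T, 17:T, 18:T, 19:T, 20:V, 21:V, 22:V, 23:T, 24:T, 25:T, 26:T
edges: (12,0,cv); (12,2,cvk); (12,6,cv); (12,7,cv); (16,0,cv); (16,13,cv); (16,15,cv); (17,2,cv); (17,13,cv); (17,14,cv); (18,9,cv); (18,14,cv); (18,15,cv); (19,13,cv); (19,14,cv); (19,15,cv); (23,0,cv); (23,20,cv); (23,22,cv); (24,7,cv); (24,20,cv); (24,21,cv); (25,9,cv); (25,21,cv); (25,22,cv); (26,20,cv); (26,21,cv); (26,22,cv)


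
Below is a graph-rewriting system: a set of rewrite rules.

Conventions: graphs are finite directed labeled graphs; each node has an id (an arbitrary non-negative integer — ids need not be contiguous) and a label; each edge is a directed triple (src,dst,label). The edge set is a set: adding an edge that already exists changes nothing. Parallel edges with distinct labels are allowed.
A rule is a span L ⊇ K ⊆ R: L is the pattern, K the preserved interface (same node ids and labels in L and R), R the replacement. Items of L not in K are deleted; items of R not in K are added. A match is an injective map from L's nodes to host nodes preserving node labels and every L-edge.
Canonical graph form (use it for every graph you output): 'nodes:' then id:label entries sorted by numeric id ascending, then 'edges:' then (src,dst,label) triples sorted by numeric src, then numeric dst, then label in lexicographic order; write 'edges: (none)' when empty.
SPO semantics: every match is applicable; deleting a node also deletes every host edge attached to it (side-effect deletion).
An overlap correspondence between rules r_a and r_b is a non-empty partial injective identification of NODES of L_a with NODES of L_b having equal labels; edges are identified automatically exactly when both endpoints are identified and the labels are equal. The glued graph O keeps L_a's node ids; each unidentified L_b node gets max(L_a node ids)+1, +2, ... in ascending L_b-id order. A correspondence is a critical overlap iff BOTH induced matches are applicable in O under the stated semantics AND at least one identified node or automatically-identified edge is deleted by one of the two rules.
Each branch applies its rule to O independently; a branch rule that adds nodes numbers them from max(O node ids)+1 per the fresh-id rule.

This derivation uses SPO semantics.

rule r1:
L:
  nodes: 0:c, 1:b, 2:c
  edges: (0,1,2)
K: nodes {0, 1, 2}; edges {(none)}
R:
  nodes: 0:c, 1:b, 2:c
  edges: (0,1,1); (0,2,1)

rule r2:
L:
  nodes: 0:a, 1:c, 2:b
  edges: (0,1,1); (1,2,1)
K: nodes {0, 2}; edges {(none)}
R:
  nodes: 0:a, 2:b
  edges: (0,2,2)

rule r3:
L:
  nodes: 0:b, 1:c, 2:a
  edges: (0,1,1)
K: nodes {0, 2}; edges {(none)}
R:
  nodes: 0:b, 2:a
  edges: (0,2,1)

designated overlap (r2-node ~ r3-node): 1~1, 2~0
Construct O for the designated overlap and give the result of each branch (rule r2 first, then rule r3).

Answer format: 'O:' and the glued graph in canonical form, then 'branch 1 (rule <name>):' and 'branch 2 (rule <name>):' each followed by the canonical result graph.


O:
nodes: 0:a, 1:c, 2:b, 3:a
edges: (0,1,1); (1,2,1); (2,1,1)
branch 1 (rule r2):
nodes: 0:a, 2:b, 3:a
edges: (0,2,2)
branch 2 (rule r3):
nodes: 0:a, 2:b, 3:a
edges: (2,3,1)


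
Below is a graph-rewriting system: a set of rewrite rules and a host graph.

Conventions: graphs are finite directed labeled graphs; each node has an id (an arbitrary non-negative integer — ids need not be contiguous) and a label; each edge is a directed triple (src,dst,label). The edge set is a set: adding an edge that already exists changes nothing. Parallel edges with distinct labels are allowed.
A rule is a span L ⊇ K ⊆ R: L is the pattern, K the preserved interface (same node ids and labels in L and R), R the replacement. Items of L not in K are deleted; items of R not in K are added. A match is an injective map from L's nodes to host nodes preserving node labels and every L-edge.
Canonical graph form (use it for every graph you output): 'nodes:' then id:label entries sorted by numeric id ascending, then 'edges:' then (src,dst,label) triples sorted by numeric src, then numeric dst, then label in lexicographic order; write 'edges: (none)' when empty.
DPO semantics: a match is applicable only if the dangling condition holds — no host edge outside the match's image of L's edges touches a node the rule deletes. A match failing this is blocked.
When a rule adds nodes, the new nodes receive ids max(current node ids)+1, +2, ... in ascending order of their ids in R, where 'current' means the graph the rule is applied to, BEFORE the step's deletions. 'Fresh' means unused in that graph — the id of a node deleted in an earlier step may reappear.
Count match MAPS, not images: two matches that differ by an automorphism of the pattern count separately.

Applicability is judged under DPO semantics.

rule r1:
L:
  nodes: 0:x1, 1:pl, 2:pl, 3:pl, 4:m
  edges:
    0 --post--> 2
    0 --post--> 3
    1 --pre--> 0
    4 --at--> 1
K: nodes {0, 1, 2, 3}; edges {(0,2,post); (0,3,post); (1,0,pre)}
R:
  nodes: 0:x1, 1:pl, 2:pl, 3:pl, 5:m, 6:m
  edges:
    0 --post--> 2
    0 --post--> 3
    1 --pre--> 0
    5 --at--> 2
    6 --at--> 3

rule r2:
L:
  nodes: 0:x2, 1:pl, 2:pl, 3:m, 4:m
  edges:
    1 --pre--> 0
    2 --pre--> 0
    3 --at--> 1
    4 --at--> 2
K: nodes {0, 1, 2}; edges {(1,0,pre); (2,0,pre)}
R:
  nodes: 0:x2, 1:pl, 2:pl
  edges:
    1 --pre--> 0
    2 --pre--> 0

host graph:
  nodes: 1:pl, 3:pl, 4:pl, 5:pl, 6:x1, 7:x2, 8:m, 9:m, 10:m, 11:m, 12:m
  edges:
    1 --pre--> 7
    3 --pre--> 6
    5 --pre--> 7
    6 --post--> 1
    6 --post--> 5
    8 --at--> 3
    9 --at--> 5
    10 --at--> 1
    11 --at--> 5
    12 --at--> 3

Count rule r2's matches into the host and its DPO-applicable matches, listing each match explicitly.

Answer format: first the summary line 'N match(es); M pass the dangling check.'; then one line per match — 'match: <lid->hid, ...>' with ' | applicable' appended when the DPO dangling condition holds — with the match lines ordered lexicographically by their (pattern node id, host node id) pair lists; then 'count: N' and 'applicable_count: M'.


4 match(es); 4 pass the dangling check.
match: 0->7, 1->1, 2->5, 3->10, 4->9 | applicable
match: 0->7, 1->1, 2->5, 3->10, 4->11 | applicable
match: 0->7, 1->5, 2->1, 3->9, 4->10 | applicable
match: 0->7, 1->5, 2->1, 3->11, 4->10 | applicable
count: 4
applicable_count: 4


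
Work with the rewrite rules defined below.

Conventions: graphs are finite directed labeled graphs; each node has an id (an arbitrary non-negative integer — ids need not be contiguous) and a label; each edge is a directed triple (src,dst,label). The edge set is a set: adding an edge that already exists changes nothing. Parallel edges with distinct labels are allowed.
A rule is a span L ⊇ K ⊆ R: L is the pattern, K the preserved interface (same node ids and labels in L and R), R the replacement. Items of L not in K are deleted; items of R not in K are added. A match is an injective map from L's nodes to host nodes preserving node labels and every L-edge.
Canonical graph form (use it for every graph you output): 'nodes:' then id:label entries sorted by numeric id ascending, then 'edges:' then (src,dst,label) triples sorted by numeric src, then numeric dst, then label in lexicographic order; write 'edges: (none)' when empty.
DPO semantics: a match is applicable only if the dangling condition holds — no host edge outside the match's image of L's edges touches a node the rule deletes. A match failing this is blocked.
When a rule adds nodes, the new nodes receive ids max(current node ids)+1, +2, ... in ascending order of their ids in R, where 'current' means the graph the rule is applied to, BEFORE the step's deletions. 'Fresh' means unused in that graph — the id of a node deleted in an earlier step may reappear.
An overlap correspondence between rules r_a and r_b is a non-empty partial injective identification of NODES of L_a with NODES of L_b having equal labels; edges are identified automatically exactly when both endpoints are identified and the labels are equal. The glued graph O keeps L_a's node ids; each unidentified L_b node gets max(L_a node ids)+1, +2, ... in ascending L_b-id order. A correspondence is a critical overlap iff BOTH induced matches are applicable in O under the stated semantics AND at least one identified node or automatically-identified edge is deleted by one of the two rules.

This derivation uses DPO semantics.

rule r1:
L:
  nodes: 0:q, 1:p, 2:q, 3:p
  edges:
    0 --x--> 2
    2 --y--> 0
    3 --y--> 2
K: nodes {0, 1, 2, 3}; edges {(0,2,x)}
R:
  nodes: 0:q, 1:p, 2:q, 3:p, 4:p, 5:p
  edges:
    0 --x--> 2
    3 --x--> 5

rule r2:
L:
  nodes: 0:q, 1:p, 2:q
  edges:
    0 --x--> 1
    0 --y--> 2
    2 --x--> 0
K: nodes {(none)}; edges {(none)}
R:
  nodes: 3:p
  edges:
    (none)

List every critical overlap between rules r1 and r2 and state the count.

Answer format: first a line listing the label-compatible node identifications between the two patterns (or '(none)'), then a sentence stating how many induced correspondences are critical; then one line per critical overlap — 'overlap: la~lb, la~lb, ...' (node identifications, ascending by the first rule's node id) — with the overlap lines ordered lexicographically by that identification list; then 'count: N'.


label-compatible node identifications between L(r1) and L(r2): 0~0, 0~2, 1~1, 2~0, 2~2, 3~1
1 of the induced correspondences is a critical overlap of r1 and r2.
overlap: 1~1
count: 1


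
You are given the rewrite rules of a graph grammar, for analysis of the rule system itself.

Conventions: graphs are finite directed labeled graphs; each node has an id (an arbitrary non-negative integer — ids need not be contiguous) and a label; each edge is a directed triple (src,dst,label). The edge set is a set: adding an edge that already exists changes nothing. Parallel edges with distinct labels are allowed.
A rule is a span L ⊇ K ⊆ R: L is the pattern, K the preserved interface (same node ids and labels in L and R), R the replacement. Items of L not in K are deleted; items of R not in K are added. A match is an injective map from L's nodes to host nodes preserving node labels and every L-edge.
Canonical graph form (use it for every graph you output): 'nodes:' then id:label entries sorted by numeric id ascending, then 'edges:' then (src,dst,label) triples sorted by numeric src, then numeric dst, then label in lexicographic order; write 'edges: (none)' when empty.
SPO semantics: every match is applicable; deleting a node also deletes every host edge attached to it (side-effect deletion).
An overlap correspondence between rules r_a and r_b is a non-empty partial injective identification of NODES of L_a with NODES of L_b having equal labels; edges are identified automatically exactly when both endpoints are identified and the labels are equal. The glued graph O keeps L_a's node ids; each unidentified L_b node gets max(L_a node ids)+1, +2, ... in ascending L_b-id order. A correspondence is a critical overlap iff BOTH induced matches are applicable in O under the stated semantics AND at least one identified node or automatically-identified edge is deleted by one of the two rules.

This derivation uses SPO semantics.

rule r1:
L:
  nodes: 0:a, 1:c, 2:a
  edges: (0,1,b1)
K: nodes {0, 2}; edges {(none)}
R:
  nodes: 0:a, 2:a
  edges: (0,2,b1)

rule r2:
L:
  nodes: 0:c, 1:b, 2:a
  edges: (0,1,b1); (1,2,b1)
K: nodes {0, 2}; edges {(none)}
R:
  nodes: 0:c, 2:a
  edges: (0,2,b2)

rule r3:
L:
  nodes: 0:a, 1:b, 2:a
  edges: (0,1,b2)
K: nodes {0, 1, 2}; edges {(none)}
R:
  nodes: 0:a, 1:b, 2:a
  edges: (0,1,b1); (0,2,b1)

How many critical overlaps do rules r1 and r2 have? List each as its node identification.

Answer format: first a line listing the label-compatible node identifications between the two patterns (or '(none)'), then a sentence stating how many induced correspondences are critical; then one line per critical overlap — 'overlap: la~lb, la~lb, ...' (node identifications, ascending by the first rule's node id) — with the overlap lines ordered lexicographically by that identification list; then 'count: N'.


label-compatible node identifications between L(r1) and L(r2): 0~2, 1~0, 2~2
3 of the induced correspondences are critical overlaps of r1 and r2.
overlap: 0~2, 1~0
overlap: 1~0
overlap: 1~0, 2~2
count: 3


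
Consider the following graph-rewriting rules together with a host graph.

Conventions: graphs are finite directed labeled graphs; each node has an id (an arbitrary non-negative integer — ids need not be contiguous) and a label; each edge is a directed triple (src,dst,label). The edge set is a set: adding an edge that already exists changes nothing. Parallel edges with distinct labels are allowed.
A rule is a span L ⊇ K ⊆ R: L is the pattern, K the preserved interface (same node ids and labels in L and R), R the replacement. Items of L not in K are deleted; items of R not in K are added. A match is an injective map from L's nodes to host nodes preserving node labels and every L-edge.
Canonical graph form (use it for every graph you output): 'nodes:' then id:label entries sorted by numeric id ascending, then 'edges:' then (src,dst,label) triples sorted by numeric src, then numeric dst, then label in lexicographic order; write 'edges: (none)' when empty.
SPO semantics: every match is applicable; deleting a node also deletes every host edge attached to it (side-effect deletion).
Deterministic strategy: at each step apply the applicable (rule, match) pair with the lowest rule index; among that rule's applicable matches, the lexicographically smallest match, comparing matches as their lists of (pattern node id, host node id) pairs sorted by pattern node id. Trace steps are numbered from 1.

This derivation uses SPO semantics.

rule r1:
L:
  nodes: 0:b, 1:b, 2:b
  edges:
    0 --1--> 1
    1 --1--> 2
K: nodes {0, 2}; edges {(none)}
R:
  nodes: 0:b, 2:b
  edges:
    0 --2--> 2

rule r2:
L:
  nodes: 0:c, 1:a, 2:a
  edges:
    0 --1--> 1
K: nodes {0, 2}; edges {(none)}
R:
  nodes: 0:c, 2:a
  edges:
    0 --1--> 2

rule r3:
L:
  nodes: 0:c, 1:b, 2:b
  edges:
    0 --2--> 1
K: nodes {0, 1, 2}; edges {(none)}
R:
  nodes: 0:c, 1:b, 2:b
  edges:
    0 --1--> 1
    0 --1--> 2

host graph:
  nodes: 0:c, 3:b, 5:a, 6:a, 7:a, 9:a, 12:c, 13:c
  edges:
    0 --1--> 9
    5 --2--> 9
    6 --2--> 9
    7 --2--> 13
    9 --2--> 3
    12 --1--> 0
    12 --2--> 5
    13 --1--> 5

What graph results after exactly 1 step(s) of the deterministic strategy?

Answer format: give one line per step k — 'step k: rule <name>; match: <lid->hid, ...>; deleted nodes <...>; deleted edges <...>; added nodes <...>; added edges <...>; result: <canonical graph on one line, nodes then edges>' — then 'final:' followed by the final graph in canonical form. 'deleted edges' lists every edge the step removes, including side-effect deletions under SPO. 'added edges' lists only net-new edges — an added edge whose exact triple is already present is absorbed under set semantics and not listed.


step 1: rule r2; match: 0->0, 1->9, 2->5; deleted nodes 9; deleted edges (0,9,1); (5,9,2); (6,9,2); (9,3,2); added nodes (none); added edges (0,5,1); result: nodes: 0:c, 3:b, 5:a, 6:a, 7:a, 12:c, 13:c edges: (0,5,1); (7,13,2); (12,0,1); (12,5,2); (13,5,1)
final:
nodes: 0:c, 3:b, 5:a, 6:a, 7:a, 12:c, 13:c
edges: (0,5,1); (7,13,2); (12,0,1); (12,5,2); (13,5,1)


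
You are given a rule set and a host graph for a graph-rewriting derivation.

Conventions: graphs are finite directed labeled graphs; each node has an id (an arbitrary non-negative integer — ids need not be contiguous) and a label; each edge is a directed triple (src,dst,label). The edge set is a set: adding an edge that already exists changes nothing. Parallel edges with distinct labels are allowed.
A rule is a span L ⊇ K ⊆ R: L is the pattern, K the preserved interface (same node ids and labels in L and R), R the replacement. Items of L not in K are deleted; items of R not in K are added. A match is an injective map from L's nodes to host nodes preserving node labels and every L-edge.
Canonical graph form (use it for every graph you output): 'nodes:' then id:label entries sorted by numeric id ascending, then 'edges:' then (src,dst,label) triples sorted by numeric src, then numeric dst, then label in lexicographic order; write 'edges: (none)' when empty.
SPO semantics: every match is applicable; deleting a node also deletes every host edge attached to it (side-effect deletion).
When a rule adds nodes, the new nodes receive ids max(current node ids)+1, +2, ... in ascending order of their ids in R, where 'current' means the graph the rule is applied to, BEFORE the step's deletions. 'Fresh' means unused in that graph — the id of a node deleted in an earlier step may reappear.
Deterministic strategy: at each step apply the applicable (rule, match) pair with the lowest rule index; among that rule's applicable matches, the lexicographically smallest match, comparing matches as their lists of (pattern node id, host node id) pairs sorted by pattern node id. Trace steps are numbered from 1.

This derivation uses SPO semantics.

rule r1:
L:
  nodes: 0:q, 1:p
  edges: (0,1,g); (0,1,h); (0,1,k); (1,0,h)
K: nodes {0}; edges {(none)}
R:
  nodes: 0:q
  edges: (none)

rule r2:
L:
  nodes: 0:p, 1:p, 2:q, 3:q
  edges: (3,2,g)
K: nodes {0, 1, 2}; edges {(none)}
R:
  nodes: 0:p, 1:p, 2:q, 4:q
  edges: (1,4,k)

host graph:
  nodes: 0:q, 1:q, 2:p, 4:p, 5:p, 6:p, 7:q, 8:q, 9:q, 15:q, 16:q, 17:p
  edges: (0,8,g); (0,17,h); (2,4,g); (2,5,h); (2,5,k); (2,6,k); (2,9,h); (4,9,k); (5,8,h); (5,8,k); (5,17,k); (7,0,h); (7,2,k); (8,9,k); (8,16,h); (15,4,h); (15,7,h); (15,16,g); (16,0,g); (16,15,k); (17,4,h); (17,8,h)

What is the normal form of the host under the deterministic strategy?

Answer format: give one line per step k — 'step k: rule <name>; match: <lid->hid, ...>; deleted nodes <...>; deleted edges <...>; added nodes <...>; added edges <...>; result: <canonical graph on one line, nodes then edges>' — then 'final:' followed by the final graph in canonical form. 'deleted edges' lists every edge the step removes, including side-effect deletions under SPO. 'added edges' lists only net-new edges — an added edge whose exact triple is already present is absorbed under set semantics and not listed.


step 1: rule r2; match: 0->2, 1->4, 2->0, 3->16; deleted nodes 16; deleted edges (8,16,h); (15,16,g); (16,0,g); (16,15,k); added nodes 18; added edges (4,18,k); result: nodes: 0:q, 1:q, 2:p, 4:p, 5:p, 6:p, 7:q, 8:q, 9:q, 15:q, 17:p, 18:q edges: (0,8,g); (0,17,h); (2,4,g); (2,5,h); (2,5,k); (2,6,k); (2,9,h); (4,9,k); (4,18,k); (5,8,h); (5,8,k); (5,17,k); (7,0,h); (7,2,k); (8,9,k); (15,4,h); (15,7,h); (17,4,h); (17,8,h)
step 2: rule r2; match: 0->2, 1->4, 2->8, 3->0; deleted nodes 0; deleted edges (0,8,g); (0,17,h); (7,0,h); added nodes 19; added edges (4,19,k); result: nodes: 1:q, 2:p, 4:p, 5:p, 6:p, 7:q, 8:q, 9:q, 15:q, 17:p, 18:q, 19:q edges: (2,4,g); (2,5,h); (2,5,k); (2,6,k); (2,9,h); (4,9,k); (4,18,k); (4,19,k); (5,8,h); (5,8,k); (5,17,k); (7,2,k); (8,9,k); (15,4,h); (15,7,h); (17,4,h); (17,8,h)
final:
nodes: 1:q, 2:p, 4:p, 5:p, 6:p, 7:q, 8:q, 9:q, 15:q, 17:p, 18:q, 19:q
edges: (2,4,g); (2,5,h); (2,5,k); (2,6,k); (2,9,h); (4,9,k); (4,18,k); (4,19,k); (5,8,h); (5,8,k); (5,17,k); (7,2,k); (8,9,k); (15,4,h); (15,7,h); (17,4,h); (17,8,h)


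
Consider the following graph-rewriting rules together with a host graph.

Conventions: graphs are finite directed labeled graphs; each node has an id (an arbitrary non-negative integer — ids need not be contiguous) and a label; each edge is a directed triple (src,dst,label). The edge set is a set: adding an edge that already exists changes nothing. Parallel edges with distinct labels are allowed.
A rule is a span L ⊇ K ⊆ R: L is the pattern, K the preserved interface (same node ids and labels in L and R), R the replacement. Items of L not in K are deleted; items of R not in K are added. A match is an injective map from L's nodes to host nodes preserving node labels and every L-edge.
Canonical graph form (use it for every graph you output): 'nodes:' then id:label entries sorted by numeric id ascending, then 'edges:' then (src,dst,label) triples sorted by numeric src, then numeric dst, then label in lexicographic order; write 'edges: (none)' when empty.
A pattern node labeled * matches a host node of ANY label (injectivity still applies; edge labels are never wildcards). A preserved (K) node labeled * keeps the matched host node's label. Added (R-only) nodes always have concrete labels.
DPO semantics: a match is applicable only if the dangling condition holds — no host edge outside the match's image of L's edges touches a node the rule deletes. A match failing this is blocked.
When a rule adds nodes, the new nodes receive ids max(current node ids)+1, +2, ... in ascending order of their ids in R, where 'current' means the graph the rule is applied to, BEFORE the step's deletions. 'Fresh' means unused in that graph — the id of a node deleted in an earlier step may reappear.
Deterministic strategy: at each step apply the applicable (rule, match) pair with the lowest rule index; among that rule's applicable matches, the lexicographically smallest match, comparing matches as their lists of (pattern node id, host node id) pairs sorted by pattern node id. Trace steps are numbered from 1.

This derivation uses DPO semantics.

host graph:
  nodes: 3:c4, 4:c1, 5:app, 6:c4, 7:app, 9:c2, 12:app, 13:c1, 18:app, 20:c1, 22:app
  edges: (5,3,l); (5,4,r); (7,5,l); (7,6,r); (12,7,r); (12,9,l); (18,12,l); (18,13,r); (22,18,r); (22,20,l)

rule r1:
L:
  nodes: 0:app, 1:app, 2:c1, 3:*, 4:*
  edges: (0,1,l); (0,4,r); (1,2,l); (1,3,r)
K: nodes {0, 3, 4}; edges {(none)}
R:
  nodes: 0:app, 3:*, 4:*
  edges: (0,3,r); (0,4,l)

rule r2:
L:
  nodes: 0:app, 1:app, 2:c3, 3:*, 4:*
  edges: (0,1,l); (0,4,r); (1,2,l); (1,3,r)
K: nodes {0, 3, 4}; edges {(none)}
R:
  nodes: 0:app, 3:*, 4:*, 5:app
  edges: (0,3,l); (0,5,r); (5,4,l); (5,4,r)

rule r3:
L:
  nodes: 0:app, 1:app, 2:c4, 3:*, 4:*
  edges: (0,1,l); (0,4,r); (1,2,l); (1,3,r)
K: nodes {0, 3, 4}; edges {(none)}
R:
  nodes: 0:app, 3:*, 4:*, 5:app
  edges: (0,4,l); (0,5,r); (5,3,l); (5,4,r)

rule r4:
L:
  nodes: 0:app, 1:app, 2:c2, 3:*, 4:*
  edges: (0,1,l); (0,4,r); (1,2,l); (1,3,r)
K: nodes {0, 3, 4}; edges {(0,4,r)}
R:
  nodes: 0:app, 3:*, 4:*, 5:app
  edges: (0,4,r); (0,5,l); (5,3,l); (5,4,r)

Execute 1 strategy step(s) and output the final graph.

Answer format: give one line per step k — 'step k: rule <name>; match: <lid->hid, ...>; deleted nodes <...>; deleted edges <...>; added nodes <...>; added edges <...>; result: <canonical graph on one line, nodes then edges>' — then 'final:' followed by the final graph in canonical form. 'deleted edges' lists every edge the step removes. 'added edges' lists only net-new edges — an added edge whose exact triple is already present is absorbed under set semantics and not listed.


step 1: rule r3; match: 0->7, 1->5, 2->3, 3->4, 4->6; deleted nodes 3, 5; deleted edges (5,3,l); (5,4,r); (7,5,l); (7,6,r); added nodes 23; added edges (7,6,l); (7,23,r); (23,4,l); (23,6,r); result: nodes: 4:c1, 6:c4, 7:app, 9:c2, 12:app, 13:c1, 18:app, 20:c1, 22:app, 23:app edges: (7,6,l); (7,23,r); (12,7,r); (12,9,l); (18,12,l); (18,13,r); (22,18,r); (22,20,l); (23,4,l); (23,6,r)
final:
nodes: 4:c1, 6:c4, 7:app, 9:c2, 12:app, 13:c1, 18:app, 20:c1, 22:app, 23:app
edges: (7,6,l); (7,23,r); (12,7,r); (12,9,l); (18,12,l); (18,13,r); (22,18,r); (22,20,l); (23,4,l); (23,6,r)
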